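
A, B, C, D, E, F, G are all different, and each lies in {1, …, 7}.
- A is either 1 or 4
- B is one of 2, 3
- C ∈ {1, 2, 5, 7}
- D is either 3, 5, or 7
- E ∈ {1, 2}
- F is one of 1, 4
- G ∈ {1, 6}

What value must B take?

Among the 7 variables, 6 fits only G (and all 7 values in {1, 2, 3, 4, 5, 6, 7} must be used), so G = 6.
The 2 variables A and F are confined to {1, 4}, which locks those values in; drop them from C, E.
That leaves E = 2. So B, C can't be 2.
So B = 3.

3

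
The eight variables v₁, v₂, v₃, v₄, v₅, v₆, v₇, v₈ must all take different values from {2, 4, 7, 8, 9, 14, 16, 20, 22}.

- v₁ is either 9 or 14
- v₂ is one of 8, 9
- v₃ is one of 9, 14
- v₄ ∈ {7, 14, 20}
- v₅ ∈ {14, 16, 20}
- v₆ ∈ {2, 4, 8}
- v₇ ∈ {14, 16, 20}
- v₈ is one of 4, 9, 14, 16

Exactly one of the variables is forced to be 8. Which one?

v₂

The 8 variables draw from only 8 values {2, 4, 7, 8, 9, 14, 16, 20}, so each is used; only v₆ can be 2, hence v₆ = 2.
The 7 still-open variables draw from only 7 values {4, 7, 8, 9, 14, 16, 20}, so each is used; only v₈ can be 4, hence v₈ = 4.
Among the 6 still-open variables, 7 fits only v₄ (and all 6 values in {7, 8, 9, 14, 16, 20} must be used), so v₄ = 7.
Among the 5 still-open variables, 8 fits only v₂ (and all 5 values in {8, 9, 14, 16, 20} must be used), so v₂ = 8.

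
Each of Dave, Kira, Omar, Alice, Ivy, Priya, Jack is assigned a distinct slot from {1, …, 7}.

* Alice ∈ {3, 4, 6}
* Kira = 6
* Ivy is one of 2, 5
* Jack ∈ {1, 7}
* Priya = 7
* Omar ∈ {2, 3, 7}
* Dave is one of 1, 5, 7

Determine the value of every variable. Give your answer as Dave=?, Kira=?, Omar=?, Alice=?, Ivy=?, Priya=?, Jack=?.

Dave=5, Kira=6, Omar=3, Alice=4, Ivy=2, Priya=7, Jack=1

Kira's domain is down to {6}, so Kira = 6. So Alice can't be 6.
Priya's domain is down to {7}, so Priya = 7. Remove 7 from Dave, Omar, Jack.
Jack must be 1 (only option left). Strike 1 from Dave.
Dave must be 5 (only option left). Remove 5 from Ivy.
That leaves Ivy = 2. So Omar can't be 2.
Omar has just one choice, so Omar = 3. So Alice can't be 3.
Alice has just one choice, so Alice = 4.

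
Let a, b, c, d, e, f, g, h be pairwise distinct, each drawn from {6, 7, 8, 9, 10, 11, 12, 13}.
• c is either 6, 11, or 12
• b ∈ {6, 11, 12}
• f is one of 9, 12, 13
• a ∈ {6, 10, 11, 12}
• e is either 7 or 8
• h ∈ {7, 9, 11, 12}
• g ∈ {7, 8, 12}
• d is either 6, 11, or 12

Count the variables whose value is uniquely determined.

The 8 variables together cover exactly {6, 7, 8, 9, 10, 11, 12, 13} — 8 values for 8 variables — and 10 appears only in a's list, so a = 10.
Among the 7 still-open variables, 13 fits only f (and all 7 values in {6, 7, 8, 9, 11, 12, 13} must be used), so f = 13.
Among the 6 still-open variables, 9 fits only h (and all 6 values in {6, 7, 8, 9, 11, 12} must be used), so h = 9.
b, c, d share exactly the 3 values {6, 11, 12}; by pigeonhole those values go to them, so strike 6, 11, 12 from g.
Determined: a=10, f=13, h=9. The other variables each still have more than one consistent value. That makes 3.

3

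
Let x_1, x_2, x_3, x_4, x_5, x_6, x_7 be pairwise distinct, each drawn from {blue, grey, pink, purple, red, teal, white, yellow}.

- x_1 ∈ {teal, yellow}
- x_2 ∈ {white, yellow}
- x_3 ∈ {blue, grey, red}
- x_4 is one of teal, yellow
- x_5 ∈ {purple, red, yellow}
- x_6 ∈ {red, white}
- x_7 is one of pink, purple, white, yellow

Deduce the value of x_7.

x_1 and x_4 between them cover only {teal, yellow} — a naked pair. Remove those values from x_2, x_5, x_7.
x_2 has just one choice, so x_2 = white. Strike white from x_6, x_7.
x_6's domain is down to {red}, so x_6 = red. So x_3, x_5 can't be red.
x_5's domain is down to {purple}, so x_5 = purple. Remove purple from x_7.
So x_7 = pink.

pink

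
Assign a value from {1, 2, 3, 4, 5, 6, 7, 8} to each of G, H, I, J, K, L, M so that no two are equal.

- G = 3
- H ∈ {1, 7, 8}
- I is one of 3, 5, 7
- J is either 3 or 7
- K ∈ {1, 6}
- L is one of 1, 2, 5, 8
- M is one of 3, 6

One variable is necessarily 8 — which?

H

G must be 3 (only option left). Eliminate 3 elsewhere: I, J, M.
J must be 7 (only option left). Remove 7 from H, I.
M has just one choice, so M = 6. Eliminate 6 elsewhere: K.
I's domain is down to {5}, so I = 5. Eliminate 5 elsewhere: L.
K has just one choice, so K = 1. So H, L can't be 1.
So 8 goes to H.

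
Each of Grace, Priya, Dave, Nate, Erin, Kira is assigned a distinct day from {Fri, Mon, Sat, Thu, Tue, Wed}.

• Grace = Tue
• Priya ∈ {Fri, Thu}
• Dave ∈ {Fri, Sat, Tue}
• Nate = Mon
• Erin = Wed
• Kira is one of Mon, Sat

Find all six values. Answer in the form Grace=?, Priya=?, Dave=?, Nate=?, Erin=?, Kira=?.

Grace=Tue, Priya=Thu, Dave=Fri, Nate=Mon, Erin=Wed, Kira=Sat

Grace's domain is down to {Tue}, so Grace = Tue. Strike Tue from Dave.
Nate must be Mon (only option left). Strike Mon from Kira.
That leaves Erin = Wed.
That leaves Kira = Sat. Eliminate Sat elsewhere: Dave.
That leaves Dave = Fri. Remove Fri from Priya.
Priya has just one choice, so Priya = Thu.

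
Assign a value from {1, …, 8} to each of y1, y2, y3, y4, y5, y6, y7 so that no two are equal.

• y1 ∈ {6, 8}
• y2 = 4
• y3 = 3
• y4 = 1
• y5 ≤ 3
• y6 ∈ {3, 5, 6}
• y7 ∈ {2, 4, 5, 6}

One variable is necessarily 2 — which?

y2 must be 4 (only option left). Strike 4 from y7.
y3 must be 3 (only option left). Strike 3 from y5, y6.
y4 must be 1 (only option left). Remove 1 from y5.
So 2 goes to y5.

y5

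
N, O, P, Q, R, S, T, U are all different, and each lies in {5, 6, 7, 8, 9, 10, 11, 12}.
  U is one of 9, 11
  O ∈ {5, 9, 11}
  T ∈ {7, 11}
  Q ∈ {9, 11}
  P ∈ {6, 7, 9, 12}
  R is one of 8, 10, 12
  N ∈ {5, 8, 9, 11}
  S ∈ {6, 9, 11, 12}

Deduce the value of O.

5

The 8 variables draw from only 8 values {5, 6, 7, 8, 9, 10, 11, 12}, so each is used; only R can be 10, hence R = 10.
Among the 7 still-open variables, 8 fits only N (and all 7 values in {5, 6, 7, 8, 9, 11, 12} must be used), so N = 8.
Among the 6 still-open variables, 5 fits only O (and all 6 values in {5, 6, 7, 9, 11, 12} must be used), so O = 5.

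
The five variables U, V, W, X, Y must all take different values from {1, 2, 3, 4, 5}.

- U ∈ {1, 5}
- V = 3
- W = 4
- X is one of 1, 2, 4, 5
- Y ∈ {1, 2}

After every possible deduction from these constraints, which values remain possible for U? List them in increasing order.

1, 5

V has just one choice, so V = 3.
That leaves W = 4. Strike 4 from X.
No further eliminations apply; U can still be any of 1, 5.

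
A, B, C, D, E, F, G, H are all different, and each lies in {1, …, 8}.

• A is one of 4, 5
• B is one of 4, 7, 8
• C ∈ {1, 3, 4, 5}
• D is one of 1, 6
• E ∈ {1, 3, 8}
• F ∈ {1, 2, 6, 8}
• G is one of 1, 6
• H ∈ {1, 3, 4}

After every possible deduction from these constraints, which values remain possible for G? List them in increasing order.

1, 6

The 8 variables draw from only 8 values {1, 2, 3, 4, 5, 6, 7, 8}, so each is used; only F can be 2, hence F = 2.
The 7 still-open variables draw from only 7 values {1, 3, 4, 5, 6, 7, 8}, so each is used; only B can be 7, hence B = 7.
The 6 still-open variables draw from only 6 values {1, 3, 4, 5, 6, 8}, so each is used; only E can be 8, hence E = 8.
The 2 variables D and G are confined to {1, 6}, which locks those values in; drop them from C, H.
No further eliminations apply; G can still be any of 1, 6.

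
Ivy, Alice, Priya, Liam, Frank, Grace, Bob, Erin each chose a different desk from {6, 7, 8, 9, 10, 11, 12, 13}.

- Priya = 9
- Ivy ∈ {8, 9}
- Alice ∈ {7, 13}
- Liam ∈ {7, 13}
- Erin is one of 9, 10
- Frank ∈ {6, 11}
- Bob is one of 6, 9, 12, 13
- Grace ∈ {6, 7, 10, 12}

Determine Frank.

Priya must be 9 (only option left). Remove 9 from Ivy, Bob, Erin.
That leaves Erin = 10. Strike 10 from Grace.
Ivy must be 8 (only option left).
The 5 still-open variables draw from only 5 values {6, 7, 11, 12, 13}, so each is used; only Frank can be 11, hence Frank = 11.

11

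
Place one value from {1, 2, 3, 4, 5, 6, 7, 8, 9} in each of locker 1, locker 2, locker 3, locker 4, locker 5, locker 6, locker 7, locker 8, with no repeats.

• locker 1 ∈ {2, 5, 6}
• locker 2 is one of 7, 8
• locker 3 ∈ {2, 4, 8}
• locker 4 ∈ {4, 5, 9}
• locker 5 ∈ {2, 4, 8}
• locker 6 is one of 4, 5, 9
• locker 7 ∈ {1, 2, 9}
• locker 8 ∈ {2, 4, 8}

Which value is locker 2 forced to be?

7

The 8 variables draw from only 8 values {1, 2, 4, 5, 6, 7, 8, 9}, so each is used; only locker 7 can be 1, hence locker 7 = 1.
The 7 still-open variables together cover exactly {2, 4, 5, 6, 7, 8, 9} — 7 values for 7 variables — and 6 appears only in locker 1's list, so locker 1 = 6.
Among the 6 still-open variables, 7 fits only locker 2 (and all 6 values in {2, 4, 5, 7, 8, 9} must be used), so locker 2 = 7.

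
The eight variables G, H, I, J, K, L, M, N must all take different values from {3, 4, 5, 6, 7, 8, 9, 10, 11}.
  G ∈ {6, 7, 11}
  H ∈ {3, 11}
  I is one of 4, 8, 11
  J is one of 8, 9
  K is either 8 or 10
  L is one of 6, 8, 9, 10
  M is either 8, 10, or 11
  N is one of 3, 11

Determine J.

The 8 variables together cover exactly {3, 4, 6, 7, 8, 9, 10, 11} — 8 values for 8 variables — and 4 appears only in I's list, so I = 4.
The 7 still-open variables together cover exactly {3, 6, 7, 8, 9, 10, 11} — 7 values for 7 variables — and 7 appears only in G's list, so G = 7.
The 6 still-open variables draw from only 6 values {3, 6, 8, 9, 10, 11}, so each is used; only L can be 6, hence L = 6.
Among the 5 still-open variables, 9 fits only J (and all 5 values in {3, 8, 9, 10, 11} must be used), so J = 9.

9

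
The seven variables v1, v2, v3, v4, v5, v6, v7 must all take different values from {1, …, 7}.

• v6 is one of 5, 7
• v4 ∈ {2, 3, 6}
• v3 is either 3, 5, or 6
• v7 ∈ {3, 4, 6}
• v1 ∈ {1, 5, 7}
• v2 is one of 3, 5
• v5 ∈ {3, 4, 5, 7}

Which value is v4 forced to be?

2

The 7 variables draw from only 7 values {1, 2, 3, 4, 5, 6, 7}, so each is used; only v1 can be 1, hence v1 = 1.
The 6 still-open variables together cover exactly {2, 3, 4, 5, 6, 7} — 6 values for 6 variables — and 2 appears only in v4's list, so v4 = 2.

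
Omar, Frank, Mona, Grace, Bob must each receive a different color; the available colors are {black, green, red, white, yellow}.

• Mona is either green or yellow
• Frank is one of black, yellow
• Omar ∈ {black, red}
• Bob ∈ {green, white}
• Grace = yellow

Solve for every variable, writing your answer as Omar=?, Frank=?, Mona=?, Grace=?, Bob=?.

Omar=red, Frank=black, Mona=green, Grace=yellow, Bob=white

Grace's domain is down to {yellow}, so Grace = yellow. Remove yellow from Frank, Mona.
Frank has just one choice, so Frank = black. Remove black from Omar.
Mona has just one choice, so Mona = green. Eliminate green elsewhere: Bob.
Bob has just one choice, so Bob = white.
Omar must be red (only option left).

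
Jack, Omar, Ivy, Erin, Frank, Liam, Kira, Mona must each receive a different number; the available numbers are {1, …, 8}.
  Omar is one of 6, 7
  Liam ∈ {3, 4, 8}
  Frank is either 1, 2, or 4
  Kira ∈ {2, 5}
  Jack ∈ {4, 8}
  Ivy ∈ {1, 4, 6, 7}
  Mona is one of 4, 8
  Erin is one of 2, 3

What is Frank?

1

The 8 variables together cover exactly {1, 2, 3, 4, 5, 6, 7, 8} — 8 values for 8 variables — and 5 appears only in Kira's list, so Kira = 5.
The 2 variables Jack and Mona are confined to {4, 8}, which locks those values in; drop them from Ivy, Frank, Liam.
Liam has just one choice, so Liam = 3. Strike 3 from Erin.
Erin has just one choice, so Erin = 2. Strike 2 from Frank.
So Frank = 1.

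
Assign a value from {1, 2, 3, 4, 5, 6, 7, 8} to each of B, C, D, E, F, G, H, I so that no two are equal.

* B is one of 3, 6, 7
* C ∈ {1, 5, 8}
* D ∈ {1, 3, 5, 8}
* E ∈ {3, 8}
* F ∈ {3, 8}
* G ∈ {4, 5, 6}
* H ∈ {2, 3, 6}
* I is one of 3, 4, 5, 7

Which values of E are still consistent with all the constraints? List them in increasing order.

3, 8

Among the 8 variables, 2 fits only H (and all 8 values in {1, 2, 3, 4, 5, 6, 7, 8} must be used), so H = 2.
E and F between them cover only {3, 8} — a naked pair. Remove those values from B, C, D, I.
C and D between them cover only {1, 5} — a naked pair. Remove those values from G, I.
No further eliminations apply; E can still be any of 3, 8.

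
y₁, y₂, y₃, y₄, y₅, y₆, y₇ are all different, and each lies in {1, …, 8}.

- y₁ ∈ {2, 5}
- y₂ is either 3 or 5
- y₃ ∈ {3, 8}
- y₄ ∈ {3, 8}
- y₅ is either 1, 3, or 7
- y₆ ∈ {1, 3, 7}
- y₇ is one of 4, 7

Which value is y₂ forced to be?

5

The 7 variables together cover exactly {1, 2, 3, 4, 5, 7, 8} — 7 values for 7 variables — and 2 appears only in y₁'s list, so y₁ = 2.
The 6 still-open variables together cover exactly {1, 3, 4, 5, 7, 8} — 6 values for 6 variables — and 4 appears only in y₇'s list, so y₇ = 4.
Among the 5 still-open variables, 5 fits only y₂ (and all 5 values in {1, 3, 5, 7, 8} must be used), so y₂ = 5.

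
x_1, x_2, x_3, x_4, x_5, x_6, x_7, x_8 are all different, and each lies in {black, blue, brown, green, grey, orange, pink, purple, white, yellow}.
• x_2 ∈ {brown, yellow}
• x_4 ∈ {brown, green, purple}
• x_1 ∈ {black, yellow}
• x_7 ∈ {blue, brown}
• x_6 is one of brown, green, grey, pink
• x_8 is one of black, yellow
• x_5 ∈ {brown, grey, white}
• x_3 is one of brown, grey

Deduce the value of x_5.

white

x_1 and x_8 between them cover only {black, yellow} — a naked pair. Remove those values from x_2.
x_2 has just one choice, so x_2 = brown. Eliminate brown elsewhere: x_3, x_4, x_5, x_6, x_7.
That leaves x_3 = grey. Eliminate grey elsewhere: x_5, x_6.
So x_5 = white.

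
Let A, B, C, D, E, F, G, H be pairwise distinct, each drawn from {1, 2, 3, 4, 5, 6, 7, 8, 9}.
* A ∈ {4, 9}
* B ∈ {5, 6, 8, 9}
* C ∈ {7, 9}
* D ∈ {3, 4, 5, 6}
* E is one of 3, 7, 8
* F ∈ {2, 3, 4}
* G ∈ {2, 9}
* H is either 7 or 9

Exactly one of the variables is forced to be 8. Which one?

C and H between them cover only {7, 9} — a naked pair. Remove those values from A, B, E, G.
That leaves A = 4. Eliminate 4 elsewhere: D, F.
That leaves G = 2. Strike 2 from F.
F's domain is down to {3}, so F = 3. Strike 3 from D, E.
So 8 goes to E.

E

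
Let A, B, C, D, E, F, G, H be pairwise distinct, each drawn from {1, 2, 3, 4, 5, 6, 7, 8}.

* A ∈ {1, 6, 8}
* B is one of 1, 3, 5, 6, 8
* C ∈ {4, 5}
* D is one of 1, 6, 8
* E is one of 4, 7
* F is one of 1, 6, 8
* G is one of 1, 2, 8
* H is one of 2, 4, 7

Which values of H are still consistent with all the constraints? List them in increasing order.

The 8 variables draw from only 8 values {1, 2, 3, 4, 5, 6, 7, 8}, so each is used; only B can be 3, hence B = 3.
The 7 still-open variables together cover exactly {1, 2, 4, 5, 6, 7, 8} — 7 values for 7 variables — and 5 appears only in C's list, so C = 5.
A, D, F share exactly the 3 values {1, 6, 8}; by pigeonhole those values go to them, so strike 1, 6, 8 from G.
G must be 2 (only option left). Strike 2 from H.
No further eliminations apply; H can still be any of 4, 7.

4, 7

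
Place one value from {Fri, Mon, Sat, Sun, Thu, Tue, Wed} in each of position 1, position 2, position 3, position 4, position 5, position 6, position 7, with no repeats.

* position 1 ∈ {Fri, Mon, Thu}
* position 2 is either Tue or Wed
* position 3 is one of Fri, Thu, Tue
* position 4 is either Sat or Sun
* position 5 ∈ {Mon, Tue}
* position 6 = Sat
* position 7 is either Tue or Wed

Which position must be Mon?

position 6's domain is down to {Sat}, so position 6 = Sat. So position 4 can't be Sat.
position 4 has just one choice, so position 4 = Sun.
The 2 variables position 2 and position 7 are confined to {Tue, Wed}, which locks those values in; drop them from position 3, position 5.
So Mon goes to position 5.

position 5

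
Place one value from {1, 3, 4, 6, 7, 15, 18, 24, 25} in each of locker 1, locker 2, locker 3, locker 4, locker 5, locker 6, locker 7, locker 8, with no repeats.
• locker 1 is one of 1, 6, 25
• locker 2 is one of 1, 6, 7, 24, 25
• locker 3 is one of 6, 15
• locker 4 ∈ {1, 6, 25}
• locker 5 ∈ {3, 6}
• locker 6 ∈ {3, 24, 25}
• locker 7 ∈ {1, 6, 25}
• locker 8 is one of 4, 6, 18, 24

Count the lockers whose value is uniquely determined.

locker 1, locker 4, locker 7 share exactly the 3 values {1, 6, 25}; by pigeonhole those values go to them, so strike 1, 6, 25 from locker 2, locker 3, locker 5, locker 6, locker 8.
That leaves locker 3 = 15.
That leaves locker 5 = 3. Remove 3 from locker 6.
locker 6's domain is down to {24}, so locker 6 = 24. So locker 2, locker 8 can't be 24.
locker 2 has just one choice, so locker 2 = 7.
Determined: locker 2=7, locker 3=15, locker 5=3, locker 6=24. The other lockers each still have more than one consistent value. That makes 4.

4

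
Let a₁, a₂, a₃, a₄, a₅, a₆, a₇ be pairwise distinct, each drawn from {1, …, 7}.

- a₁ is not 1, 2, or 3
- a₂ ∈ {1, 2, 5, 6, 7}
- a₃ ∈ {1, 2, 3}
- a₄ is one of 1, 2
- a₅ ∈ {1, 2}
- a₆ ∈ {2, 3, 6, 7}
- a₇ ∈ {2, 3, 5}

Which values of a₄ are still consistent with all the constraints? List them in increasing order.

The 7 variables draw from only 7 values {1, 2, 3, 4, 5, 6, 7}, so each is used; only a₁ can be 4, hence a₁ = 4.
a₄ and a₅ share exactly the 2 values {1, 2}; by pigeonhole those values go to them, so strike 1, 2 from a₂, a₃, a₆, a₇.
That leaves a₃ = 3. So a₆, a₇ can't be 3.
a₇ has just one choice, so a₇ = 5. Strike 5 from a₂.
No further eliminations apply; a₄ can still be any of 1, 2.

1, 2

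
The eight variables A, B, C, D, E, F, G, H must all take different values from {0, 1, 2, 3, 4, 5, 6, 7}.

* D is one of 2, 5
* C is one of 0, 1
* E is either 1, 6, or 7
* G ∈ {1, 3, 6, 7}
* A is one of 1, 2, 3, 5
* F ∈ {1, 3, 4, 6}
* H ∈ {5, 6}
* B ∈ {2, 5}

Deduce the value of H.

6

The 8 variables together cover exactly {0, 1, 2, 3, 4, 5, 6, 7} — 8 values for 8 variables — and 0 appears only in C's list, so C = 0.
The 7 still-open variables together cover exactly {1, 2, 3, 4, 5, 6, 7} — 7 values for 7 variables — and 4 appears only in F's list, so F = 4.
The 2 variables B and D are confined to {2, 5}, which locks those values in; drop them from A, H.
So H = 6.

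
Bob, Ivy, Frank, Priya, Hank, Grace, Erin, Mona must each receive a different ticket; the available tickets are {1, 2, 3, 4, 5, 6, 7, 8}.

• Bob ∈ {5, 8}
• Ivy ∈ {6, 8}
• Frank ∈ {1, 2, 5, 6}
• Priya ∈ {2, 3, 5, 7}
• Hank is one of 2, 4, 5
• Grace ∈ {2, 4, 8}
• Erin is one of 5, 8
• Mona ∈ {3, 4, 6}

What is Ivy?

6

Among the 8 variables, 1 fits only Frank (and all 8 values in {1, 2, 3, 4, 5, 6, 7, 8} must be used), so Frank = 1.
Among the 7 still-open variables, 7 fits only Priya (and all 7 values in {2, 3, 4, 5, 6, 7, 8} must be used), so Priya = 7.
The 6 still-open variables draw from only 6 values {2, 3, 4, 5, 6, 8}, so each is used; only Mona can be 3, hence Mona = 3.
The 5 still-open variables draw from only 5 values {2, 4, 5, 6, 8}, so each is used; only Ivy can be 6, hence Ivy = 6.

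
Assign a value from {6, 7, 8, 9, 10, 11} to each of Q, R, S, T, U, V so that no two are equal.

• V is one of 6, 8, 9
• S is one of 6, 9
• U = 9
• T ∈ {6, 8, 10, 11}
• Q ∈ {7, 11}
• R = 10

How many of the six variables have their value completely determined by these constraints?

6

R's domain is down to {10}, so R = 10. Remove 10 from T.
That leaves U = 9. Remove 9 from S, V.
S must be 6 (only option left). Eliminate 6 elsewhere: T, V.
That leaves V = 8. Remove 8 from T.
T's domain is down to {11}, so T = 11. Strike 11 from Q.
Q must be 7 (only option left).
Every variable is fixed: Q=7, R=10, S=6, T=11, U=9, V=8. That makes 6.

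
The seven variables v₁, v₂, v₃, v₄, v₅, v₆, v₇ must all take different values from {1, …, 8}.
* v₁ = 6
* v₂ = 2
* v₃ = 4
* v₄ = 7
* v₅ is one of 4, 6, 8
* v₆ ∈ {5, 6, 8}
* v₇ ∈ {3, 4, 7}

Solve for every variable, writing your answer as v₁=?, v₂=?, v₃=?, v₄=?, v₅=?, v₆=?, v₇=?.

v₁=6, v₂=2, v₃=4, v₄=7, v₅=8, v₆=5, v₇=3

v₁ must be 6 (only option left). So v₅, v₆ can't be 6.
v₂ must be 2 (only option left).
That leaves v₃ = 4. Remove 4 from v₅, v₇.
v₄ must be 7 (only option left). Strike 7 from v₇.
v₅'s domain is down to {8}, so v₅ = 8. So v₆ can't be 8.
v₆'s domain is down to {5}, so v₆ = 5.
v₇'s domain is down to {3}, so v₇ = 3.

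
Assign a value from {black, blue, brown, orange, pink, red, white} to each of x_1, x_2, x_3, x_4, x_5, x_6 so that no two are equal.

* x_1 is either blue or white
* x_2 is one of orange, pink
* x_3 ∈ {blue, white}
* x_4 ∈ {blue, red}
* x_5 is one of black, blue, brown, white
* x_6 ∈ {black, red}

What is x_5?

x_1 and x_3 between them cover only {blue, white} — a naked pair. Remove those values from x_4, x_5.
x_4 has just one choice, so x_4 = red. Eliminate red elsewhere: x_6.
That leaves x_6 = black. So x_5 can't be black.
So x_5 = brown.

brown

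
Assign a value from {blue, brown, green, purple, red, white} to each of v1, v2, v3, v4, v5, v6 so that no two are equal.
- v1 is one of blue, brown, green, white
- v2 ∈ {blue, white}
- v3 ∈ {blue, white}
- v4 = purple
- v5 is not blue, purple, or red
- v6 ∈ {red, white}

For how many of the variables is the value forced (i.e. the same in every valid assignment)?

2

v4's domain is down to {purple}, so v4 = purple.
Among the 5 still-open variables, red fits only v6 (and all 5 values in {blue, brown, green, red, white} must be used), so v6 = red.
v2 and v3 between them cover only {blue, white} — a naked pair. Remove those values from v1, v5.
Determined: v4=purple, v6=red. The other variables each still have more than one consistent value. That makes 2.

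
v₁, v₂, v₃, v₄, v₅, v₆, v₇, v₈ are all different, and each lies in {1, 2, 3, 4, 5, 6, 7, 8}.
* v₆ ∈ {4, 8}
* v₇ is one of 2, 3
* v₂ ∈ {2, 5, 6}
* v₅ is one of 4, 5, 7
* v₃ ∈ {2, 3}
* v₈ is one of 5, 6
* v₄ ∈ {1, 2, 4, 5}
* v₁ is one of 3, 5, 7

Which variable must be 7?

v₁

The 8 variables draw from only 8 values {1, 2, 3, 4, 5, 6, 7, 8}, so each is used; only v₄ can be 1, hence v₄ = 1.
Among the 7 still-open variables, 8 fits only v₆ (and all 7 values in {2, 3, 4, 5, 6, 7, 8} must be used), so v₆ = 8.
The 6 still-open variables draw from only 6 values {2, 3, 4, 5, 6, 7}, so each is used; only v₅ can be 4, hence v₅ = 4.
Among the 5 still-open variables, 7 fits only v₁ (and all 5 values in {2, 3, 5, 6, 7} must be used), so v₁ = 7.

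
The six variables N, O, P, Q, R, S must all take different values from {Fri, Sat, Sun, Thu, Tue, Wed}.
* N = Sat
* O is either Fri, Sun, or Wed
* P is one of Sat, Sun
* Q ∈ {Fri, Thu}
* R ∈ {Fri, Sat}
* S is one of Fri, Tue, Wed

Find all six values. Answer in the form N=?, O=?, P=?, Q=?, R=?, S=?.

N has just one choice, so N = Sat. Eliminate Sat elsewhere: P, R.
P must be Sun (only option left). Remove Sun from O.
R has just one choice, so R = Fri. So O, Q, S can't be Fri.
O has just one choice, so O = Wed. So S can't be Wed.
Q must be Thu (only option left).
S must be Tue (only option left).

N=Sat, O=Wed, P=Sun, Q=Thu, R=Fri, S=Tue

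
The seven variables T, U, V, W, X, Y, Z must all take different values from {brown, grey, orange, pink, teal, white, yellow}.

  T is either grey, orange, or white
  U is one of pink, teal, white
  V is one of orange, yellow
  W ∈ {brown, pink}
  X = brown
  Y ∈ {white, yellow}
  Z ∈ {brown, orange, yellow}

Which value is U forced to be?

teal

X's domain is down to {brown}, so X = brown. Strike brown from W, Z.
W has just one choice, so W = pink. Remove pink from U.
The 5 still-open variables draw from only 5 values {grey, orange, teal, white, yellow}, so each is used; only T can be grey, hence T = grey.
Among the 4 still-open variables, teal fits only U (and all 4 values in {orange, teal, white, yellow} must be used), so U = teal.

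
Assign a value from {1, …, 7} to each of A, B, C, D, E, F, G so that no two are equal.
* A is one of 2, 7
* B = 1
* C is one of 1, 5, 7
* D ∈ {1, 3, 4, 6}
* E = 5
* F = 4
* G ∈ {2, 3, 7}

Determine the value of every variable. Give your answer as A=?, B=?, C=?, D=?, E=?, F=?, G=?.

B must be 1 (only option left). So C, D can't be 1.
E must be 5 (only option left). Remove 5 from C.
F's domain is down to {4}, so F = 4. So D can't be 4.
C has just one choice, so C = 7. Strike 7 from A, G.
A's domain is down to {2}, so A = 2. Remove 2 from G.
G has just one choice, so G = 3. So D can't be 3.
D's domain is down to {6}, so D = 6.

A=2, B=1, C=7, D=6, E=5, F=4, G=3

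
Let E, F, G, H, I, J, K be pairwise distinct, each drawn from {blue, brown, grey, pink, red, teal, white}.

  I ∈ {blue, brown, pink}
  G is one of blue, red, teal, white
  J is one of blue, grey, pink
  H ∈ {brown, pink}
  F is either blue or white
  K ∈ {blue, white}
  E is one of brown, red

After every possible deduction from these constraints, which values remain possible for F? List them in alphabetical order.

The 7 variables together cover exactly {blue, brown, grey, pink, red, teal, white} — 7 values for 7 variables — and grey appears only in J's list, so J = grey.
The 6 still-open variables together cover exactly {blue, brown, pink, red, teal, white} — 6 values for 6 variables — and teal appears only in G's list, so G = teal.
Among the 5 still-open variables, red fits only E (and all 5 values in {blue, brown, pink, red, white} must be used), so E = red.
F and K between them cover only {blue, white} — a naked pair. Remove those values from I.
No further eliminations apply; F can still be any of blue, white.

blue, white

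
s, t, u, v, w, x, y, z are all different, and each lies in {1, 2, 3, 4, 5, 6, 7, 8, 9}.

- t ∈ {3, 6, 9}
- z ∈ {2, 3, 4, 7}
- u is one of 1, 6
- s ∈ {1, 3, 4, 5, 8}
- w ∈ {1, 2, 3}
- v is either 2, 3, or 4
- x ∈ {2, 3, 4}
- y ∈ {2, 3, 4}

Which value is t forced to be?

v, x, y between them cover only {2, 3, 4} — a naked triple. Remove those values from s, t, w, z.
w's domain is down to {1}, so w = 1. Strike 1 from s, u.
z must be 7 (only option left).
u must be 6 (only option left). So t can't be 6.
So t = 9.

9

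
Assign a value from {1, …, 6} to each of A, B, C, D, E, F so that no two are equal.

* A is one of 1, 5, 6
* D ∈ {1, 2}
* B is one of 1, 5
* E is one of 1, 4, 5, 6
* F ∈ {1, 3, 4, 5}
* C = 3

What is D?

C's domain is down to {3}, so C = 3. Remove 3 from F.
Among the 5 still-open variables, 2 fits only D (and all 5 values in {1, 2, 4, 5, 6} must be used), so D = 2.

2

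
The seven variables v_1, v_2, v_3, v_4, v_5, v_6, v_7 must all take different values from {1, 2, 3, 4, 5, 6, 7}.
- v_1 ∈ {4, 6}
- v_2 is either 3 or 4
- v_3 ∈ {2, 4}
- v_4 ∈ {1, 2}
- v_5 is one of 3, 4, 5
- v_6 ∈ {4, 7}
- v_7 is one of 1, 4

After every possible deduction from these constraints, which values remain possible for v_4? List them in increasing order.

1, 2

The 7 variables draw from only 7 values {1, 2, 3, 4, 5, 6, 7}, so each is used; only v_5 can be 5, hence v_5 = 5.
Among the 6 still-open variables, 3 fits only v_2 (and all 6 values in {1, 2, 3, 4, 6, 7} must be used), so v_2 = 3.
The 5 still-open variables together cover exactly {1, 2, 4, 6, 7} — 5 values for 5 variables — and 6 appears only in v_1's list, so v_1 = 6.
Among the 4 still-open variables, 7 fits only v_6 (and all 4 values in {1, 2, 4, 7} must be used), so v_6 = 7.
No further eliminations apply; v_4 can still be any of 1, 2.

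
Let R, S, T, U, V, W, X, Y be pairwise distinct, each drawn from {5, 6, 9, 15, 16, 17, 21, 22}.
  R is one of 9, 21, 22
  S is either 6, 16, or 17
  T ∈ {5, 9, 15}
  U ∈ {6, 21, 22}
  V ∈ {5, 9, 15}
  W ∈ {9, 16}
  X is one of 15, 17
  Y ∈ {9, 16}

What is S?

W and Y share exactly the 2 values {9, 16}; by pigeonhole those values go to them, so strike 9, 16 from R, S, T, V.
T and V share exactly the 2 values {5, 15}; by pigeonhole those values go to them, so strike 5, 15 from X.
That leaves X = 17. Eliminate 17 elsewhere: S.
So S = 6.

6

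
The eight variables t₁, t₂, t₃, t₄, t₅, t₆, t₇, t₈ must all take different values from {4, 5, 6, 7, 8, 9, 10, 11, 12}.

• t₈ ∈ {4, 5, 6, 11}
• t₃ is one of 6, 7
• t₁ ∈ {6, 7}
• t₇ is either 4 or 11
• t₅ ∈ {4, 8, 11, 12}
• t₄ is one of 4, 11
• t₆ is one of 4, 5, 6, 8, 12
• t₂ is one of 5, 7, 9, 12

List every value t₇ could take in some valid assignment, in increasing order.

4, 11

The 8 variables draw from only 8 values {4, 5, 6, 7, 8, 9, 11, 12}, so each is used; only t₂ can be 9, hence t₂ = 9.
t₁ and t₃ share exactly the 2 values {6, 7}; by pigeonhole those values go to them, so strike 6, 7 from t₆, t₈.
The 2 variables t₄ and t₇ are confined to {4, 11}, which locks those values in; drop them from t₅, t₆, t₈.
t₈ has just one choice, so t₈ = 5. Eliminate 5 elsewhere: t₆.
No further eliminations apply; t₇ can still be any of 4, 11.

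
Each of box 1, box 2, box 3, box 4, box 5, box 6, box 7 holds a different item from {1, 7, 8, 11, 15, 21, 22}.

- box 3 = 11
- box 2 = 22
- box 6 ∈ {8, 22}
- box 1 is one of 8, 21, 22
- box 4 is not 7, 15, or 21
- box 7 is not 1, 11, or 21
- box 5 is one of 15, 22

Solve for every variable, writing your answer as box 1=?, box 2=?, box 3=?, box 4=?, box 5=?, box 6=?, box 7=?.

box 1=21, box 2=22, box 3=11, box 4=1, box 5=15, box 6=8, box 7=7

box 2 has just one choice, so box 2 = 22. Remove 22 from box 1, box 4, box 5, box 6, box 7.
box 3 has just one choice, so box 3 = 11. So box 4 can't be 11.
box 5 must be 15 (only option left). Strike 15 from box 7.
box 6 has just one choice, so box 6 = 8. So box 1, box 4, box 7 can't be 8.
box 7 has just one choice, so box 7 = 7.
box 1's domain is down to {21}, so box 1 = 21.
box 4 must be 1 (only option left).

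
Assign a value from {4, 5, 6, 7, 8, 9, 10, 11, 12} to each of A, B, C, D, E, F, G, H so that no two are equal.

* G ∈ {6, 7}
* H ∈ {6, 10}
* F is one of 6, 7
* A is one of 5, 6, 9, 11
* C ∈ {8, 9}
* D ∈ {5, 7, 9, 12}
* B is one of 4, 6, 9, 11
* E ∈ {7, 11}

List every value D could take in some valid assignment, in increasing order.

5, 9, 12

F and G between them cover only {6, 7} — a naked pair. Remove those values from A, B, D, E, H.
E has just one choice, so E = 11. So A, B can't be 11.
H has just one choice, so H = 10.
No further eliminations apply; D can still be any of 5, 9, 12.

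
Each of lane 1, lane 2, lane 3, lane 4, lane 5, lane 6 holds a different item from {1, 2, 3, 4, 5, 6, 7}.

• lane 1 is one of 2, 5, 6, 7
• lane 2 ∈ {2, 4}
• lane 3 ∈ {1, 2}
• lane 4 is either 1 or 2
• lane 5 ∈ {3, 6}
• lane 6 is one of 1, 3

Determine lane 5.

The 2 variables lane 3 and lane 4 are confined to {1, 2}, which locks those values in; drop them from lane 1, lane 2, lane 6.
lane 2 has just one choice, so lane 2 = 4.
lane 6 must be 3 (only option left). Strike 3 from lane 5.
So lane 5 = 6.

6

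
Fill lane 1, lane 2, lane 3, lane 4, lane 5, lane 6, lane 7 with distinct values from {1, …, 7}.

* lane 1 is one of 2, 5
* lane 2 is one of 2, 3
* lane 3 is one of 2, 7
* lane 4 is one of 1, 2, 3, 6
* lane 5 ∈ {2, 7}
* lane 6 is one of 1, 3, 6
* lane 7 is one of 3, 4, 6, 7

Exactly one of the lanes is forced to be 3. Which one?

lane 2

Among the 7 variables, 4 fits only lane 7 (and all 7 values in {1, 2, 3, 4, 5, 6, 7} must be used), so lane 7 = 4.
Among the 6 still-open variables, 5 fits only lane 1 (and all 6 values in {1, 2, 3, 5, 6, 7} must be used), so lane 1 = 5.
The 2 variables lane 3 and lane 5 are confined to {2, 7}, which locks those values in; drop them from lane 2, lane 4.
So 3 goes to lane 2.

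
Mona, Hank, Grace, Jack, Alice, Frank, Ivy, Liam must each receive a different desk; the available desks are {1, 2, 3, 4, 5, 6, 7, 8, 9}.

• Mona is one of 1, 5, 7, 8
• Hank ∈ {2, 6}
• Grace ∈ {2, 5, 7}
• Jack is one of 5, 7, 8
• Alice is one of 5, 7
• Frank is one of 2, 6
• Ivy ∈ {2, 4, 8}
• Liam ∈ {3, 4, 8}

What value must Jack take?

Among the 8 variables, 1 fits only Mona (and all 8 values in {1, 2, 3, 4, 5, 6, 7, 8} must be used), so Mona = 1.
Among the 7 still-open variables, 3 fits only Liam (and all 7 values in {2, 3, 4, 5, 6, 7, 8} must be used), so Liam = 3.
The 6 still-open variables draw from only 6 values {2, 4, 5, 6, 7, 8}, so each is used; only Ivy can be 4, hence Ivy = 4.
The 5 still-open variables together cover exactly {2, 5, 6, 7, 8} — 5 values for 5 variables — and 8 appears only in Jack's list, so Jack = 8.

8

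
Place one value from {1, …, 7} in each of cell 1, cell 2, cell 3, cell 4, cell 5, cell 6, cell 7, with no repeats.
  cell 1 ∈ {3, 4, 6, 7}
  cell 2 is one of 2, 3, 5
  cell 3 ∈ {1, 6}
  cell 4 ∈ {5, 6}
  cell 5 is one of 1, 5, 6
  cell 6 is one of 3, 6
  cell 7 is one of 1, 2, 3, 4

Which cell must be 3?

cell 6

The 7 variables draw from only 7 values {1, 2, 3, 4, 5, 6, 7}, so each is used; only cell 1 can be 7, hence cell 1 = 7.
The 6 still-open variables together cover exactly {1, 2, 3, 4, 5, 6} — 6 values for 6 variables — and 4 appears only in cell 7's list, so cell 7 = 4.
The 5 still-open variables draw from only 5 values {1, 2, 3, 5, 6}, so each is used; only cell 2 can be 2, hence cell 2 = 2.
Among the 4 still-open variables, 3 fits only cell 6 (and all 4 values in {1, 3, 5, 6} must be used), so cell 6 = 3.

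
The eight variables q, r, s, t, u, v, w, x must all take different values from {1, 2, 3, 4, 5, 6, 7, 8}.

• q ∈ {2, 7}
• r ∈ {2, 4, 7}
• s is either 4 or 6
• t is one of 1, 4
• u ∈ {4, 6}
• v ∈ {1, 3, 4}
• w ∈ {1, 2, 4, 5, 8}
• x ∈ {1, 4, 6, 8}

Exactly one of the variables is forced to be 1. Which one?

Among the 8 variables, 3 fits only v (and all 8 values in {1, 2, 3, 4, 5, 6, 7, 8} must be used), so v = 3.
The 7 still-open variables together cover exactly {1, 2, 4, 5, 6, 7, 8} — 7 values for 7 variables — and 5 appears only in w's list, so w = 5.
The 6 still-open variables together cover exactly {1, 2, 4, 6, 7, 8} — 6 values for 6 variables — and 8 appears only in x's list, so x = 8.
Among the 5 still-open variables, 1 fits only t (and all 5 values in {1, 2, 4, 6, 7} must be used), so t = 1.

t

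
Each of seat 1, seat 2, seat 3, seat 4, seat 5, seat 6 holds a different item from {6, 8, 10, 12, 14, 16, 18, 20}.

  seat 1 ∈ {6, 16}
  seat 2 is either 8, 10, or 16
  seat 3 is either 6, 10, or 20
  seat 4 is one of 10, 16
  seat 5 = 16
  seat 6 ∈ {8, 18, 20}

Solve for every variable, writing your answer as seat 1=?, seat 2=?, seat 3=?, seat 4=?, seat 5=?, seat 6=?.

seat 1=6, seat 2=8, seat 3=20, seat 4=10, seat 5=16, seat 6=18

seat 5 must be 16 (only option left). Strike 16 from seat 1, seat 2, seat 4.
seat 1's domain is down to {6}, so seat 1 = 6. Remove 6 from seat 3.
That leaves seat 4 = 10. Remove 10 from seat 2, seat 3.
seat 2 has just one choice, so seat 2 = 8. Remove 8 from seat 6.
seat 3's domain is down to {20}, so seat 3 = 20. So seat 6 can't be 20.
seat 6's domain is down to {18}, so seat 6 = 18.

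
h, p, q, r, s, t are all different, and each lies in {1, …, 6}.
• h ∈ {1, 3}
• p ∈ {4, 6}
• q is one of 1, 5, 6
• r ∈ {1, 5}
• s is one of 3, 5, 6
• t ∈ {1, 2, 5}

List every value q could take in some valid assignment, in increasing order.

The 6 variables draw from only 6 values {1, 2, 3, 4, 5, 6}, so each is used; only t can be 2, hence t = 2.
The 5 still-open variables together cover exactly {1, 3, 4, 5, 6} — 5 values for 5 variables — and 4 appears only in p's list, so p = 4.
No further eliminations apply; q can still be any of 1, 5, 6.

1, 5, 6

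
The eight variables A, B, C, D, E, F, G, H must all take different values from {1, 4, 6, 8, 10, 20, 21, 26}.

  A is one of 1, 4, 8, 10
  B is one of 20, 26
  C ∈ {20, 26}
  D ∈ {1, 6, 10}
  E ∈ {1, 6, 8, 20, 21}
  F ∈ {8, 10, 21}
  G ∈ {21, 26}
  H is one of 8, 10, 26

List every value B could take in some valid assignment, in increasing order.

The 8 variables together cover exactly {1, 4, 6, 8, 10, 20, 21, 26} — 8 values for 8 variables — and 4 appears only in A's list, so A = 4.
B and C between them cover only {20, 26} — a naked pair. Remove those values from E, G, H.
G must be 21 (only option left). Strike 21 from E, F.
F and H share exactly the 2 values {8, 10}; by pigeonhole those values go to them, so strike 8, 10 from D, E.
No further eliminations apply; B can still be any of 20, 26.

20, 26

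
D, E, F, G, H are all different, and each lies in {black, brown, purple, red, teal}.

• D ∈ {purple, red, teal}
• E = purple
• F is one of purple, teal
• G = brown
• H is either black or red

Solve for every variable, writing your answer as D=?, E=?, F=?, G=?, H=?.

E's domain is down to {purple}, so E = purple. So D, F can't be purple.
F has just one choice, so F = teal. So D can't be teal.
G has just one choice, so G = brown.
D has just one choice, so D = red. Strike red from H.
That leaves H = black.

D=red, E=purple, F=teal, G=brown, H=black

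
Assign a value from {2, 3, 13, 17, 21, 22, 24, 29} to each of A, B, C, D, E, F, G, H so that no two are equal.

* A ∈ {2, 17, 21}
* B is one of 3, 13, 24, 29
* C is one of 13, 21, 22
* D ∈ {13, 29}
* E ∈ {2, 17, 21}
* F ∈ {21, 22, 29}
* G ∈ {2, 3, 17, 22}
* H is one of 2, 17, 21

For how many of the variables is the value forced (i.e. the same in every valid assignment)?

2

The 8 variables draw from only 8 values {2, 3, 13, 17, 21, 22, 24, 29}, so each is used; only B can be 24, hence B = 24.
The 7 still-open variables draw from only 7 values {2, 3, 13, 17, 21, 22, 29}, so each is used; only G can be 3, hence G = 3.
The 3 variables A, E, H are confined to {2, 17, 21}, which locks those values in; drop them from C, F.
Determined: B=24, G=3. The other variables each still have more than one consistent value. That makes 2.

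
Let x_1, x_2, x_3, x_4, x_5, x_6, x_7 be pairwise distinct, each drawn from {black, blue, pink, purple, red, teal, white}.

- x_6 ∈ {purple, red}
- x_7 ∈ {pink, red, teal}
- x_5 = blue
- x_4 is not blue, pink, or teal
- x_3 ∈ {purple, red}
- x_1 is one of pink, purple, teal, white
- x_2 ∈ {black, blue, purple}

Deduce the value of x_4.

white

x_5 must be blue (only option left). So x_2 can't be blue.
The 2 variables x_3 and x_6 are confined to {purple, red}, which locks those values in; drop them from x_1, x_2, x_4, x_7.
x_2 has just one choice, so x_2 = black. Eliminate black elsewhere: x_4.
So x_4 = white.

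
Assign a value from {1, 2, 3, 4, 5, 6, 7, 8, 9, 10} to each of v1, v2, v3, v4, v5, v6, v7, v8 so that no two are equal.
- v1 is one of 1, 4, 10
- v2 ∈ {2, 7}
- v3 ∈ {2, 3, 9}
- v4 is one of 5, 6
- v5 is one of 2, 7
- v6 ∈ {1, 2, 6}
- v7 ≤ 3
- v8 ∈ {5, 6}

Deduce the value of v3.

v2 and v5 between them cover only {2, 7} — a naked pair. Remove those values from v3, v6, v7.
The 2 variables v4 and v8 are confined to {5, 6}, which locks those values in; drop them from v6.
v6's domain is down to {1}, so v6 = 1. Eliminate 1 elsewhere: v1, v7.
v7 must be 3 (only option left). So v3 can't be 3.
So v3 = 9.

9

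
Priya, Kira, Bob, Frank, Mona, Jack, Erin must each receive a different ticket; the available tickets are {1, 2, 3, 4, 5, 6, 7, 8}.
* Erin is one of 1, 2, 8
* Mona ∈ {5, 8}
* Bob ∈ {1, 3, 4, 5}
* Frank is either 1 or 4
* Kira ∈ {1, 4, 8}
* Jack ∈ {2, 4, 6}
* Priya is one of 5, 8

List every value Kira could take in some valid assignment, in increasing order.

Among the 7 variables, 3 fits only Bob (and all 7 values in {1, 2, 3, 4, 5, 6, 8} must be used), so Bob = 3.
Among the 6 still-open variables, 6 fits only Jack (and all 6 values in {1, 2, 4, 5, 6, 8} must be used), so Jack = 6.
The 5 still-open variables draw from only 5 values {1, 2, 4, 5, 8}, so each is used; only Erin can be 2, hence Erin = 2.
Priya and Mona share exactly the 2 values {5, 8}; by pigeonhole those values go to them, so strike 5, 8 from Kira.
No further eliminations apply; Kira can still be any of 1, 4.

1, 4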